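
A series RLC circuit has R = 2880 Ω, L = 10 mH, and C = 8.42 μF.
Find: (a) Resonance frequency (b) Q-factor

Step 1 — Resonance condition Im(Z)=0 gives ω₀ = 1/√(LC).
Step 2 — ω₀ = 1/√(0.01·8.42e-06) = 3446 rad/s.
Step 3 — f₀ = ω₀/(2π) = 548.5 Hz.
Step 4 — Series Q: Q = ω₀L/R = 3446·0.01/2880 = 0.01197.

(a) f₀ = 548.5 Hz  (b) Q = 0.01197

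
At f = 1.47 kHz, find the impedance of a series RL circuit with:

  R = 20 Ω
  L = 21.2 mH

Step 1 — Angular frequency: ω = 2π·f = 2π·1470 = 9236 rad/s.
Step 2 — Component impedances:
  R: Z = R = 20 Ω
  L: Z = jωL = j·9236·0.0212 = 0 + j195.8 Ω
Step 3 — Series combination: Z_total = R + L = 20 + j195.8 Ω = 196.8∠84.2° Ω.

Z = 20 + j195.8 Ω = 196.8∠84.2° Ω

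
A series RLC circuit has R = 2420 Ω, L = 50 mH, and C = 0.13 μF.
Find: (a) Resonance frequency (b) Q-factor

Step 1 — Resonance condition Im(Z)=0 gives ω₀ = 1/√(LC).
Step 2 — ω₀ = 1/√(0.05·1.3e-07) = 1.24e+04 rad/s.
Step 3 — f₀ = ω₀/(2π) = 1974 Hz.
Step 4 — Series Q: Q = ω₀L/R = 1.24e+04·0.05/2420 = 0.2563.

(a) f₀ = 1974 Hz  (b) Q = 0.2563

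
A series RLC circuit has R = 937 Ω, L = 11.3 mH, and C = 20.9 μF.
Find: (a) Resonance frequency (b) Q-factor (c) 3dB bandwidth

Step 1 — Resonance condition Im(Z)=0 gives ω₀ = 1/√(LC).
Step 2 — ω₀ = 1/√(0.0113·2.09e-05) = 2058 rad/s.
Step 3 — f₀ = ω₀/(2π) = 327.5 Hz.
Step 4 — Series Q: Q = ω₀L/R = 2058·0.0113/937 = 0.02482.
Step 5 — 3dB bandwidth: Δω = ω₀/Q = 8.292e+04 rad/s; BW = Δω/(2π) = 1.32e+04 Hz.

(a) f₀ = 327.5 Hz  (b) Q = 0.02482  (c) BW = 1.32e+04 Hz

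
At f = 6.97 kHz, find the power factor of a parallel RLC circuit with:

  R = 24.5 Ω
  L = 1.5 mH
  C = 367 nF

Step 1 — Angular frequency: ω = 2π·f = 2π·6970 = 4.379e+04 rad/s.
Step 2 — Component impedances:
  R: Z = R = 24.5 Ω
  L: Z = jωL = j·4.379e+04·0.0015 = 0 + j65.69 Ω
  C: Z = 1/(jωC) = -j/(ω·C) = 0 - j62.22 Ω
Step 3 — Parallel combination: 1/Z_total = 1/R + 1/L + 1/C; Z_total = 24.49 - j0.5097 Ω = 24.49∠-1.2° Ω.
Step 4 — Power factor: PF = cos(φ) = Re(Z)/|Z| = 24.489/24.495 = 0.9998.
Step 5 — Type: Im(Z) = -0.5097 ⇒ leading (phase φ = -1.2°).

PF = 0.9998 (leading, φ = -1.2°)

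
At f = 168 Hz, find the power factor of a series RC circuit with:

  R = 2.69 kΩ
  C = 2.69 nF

Step 1 — Angular frequency: ω = 2π·f = 2π·168 = 1056 rad/s.
Step 2 — Component impedances:
  R: Z = R = 2690 Ω
  C: Z = 1/(jωC) = -j/(ω·C) = 0 - j3.522e+05 Ω
Step 3 — Series combination: Z_total = R + C = 2690 - j3.522e+05 Ω = 3.522e+05∠-89.6° Ω.
Step 4 — Power factor: PF = cos(φ) = Re(Z)/|Z| = 2690/3.522e+05 = 0.007638.
Step 5 — Type: Im(Z) = -3.522e+05 ⇒ leading (phase φ = -89.6°).

PF = 0.007638 (leading, φ = -89.6°)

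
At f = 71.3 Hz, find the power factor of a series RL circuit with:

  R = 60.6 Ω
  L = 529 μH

Step 1 — Angular frequency: ω = 2π·f = 2π·71.3 = 448 rad/s.
Step 2 — Component impedances:
  R: Z = R = 60.6 Ω
  L: Z = jωL = j·448·0.000529 = 0 + j0.237 Ω
Step 3 — Series combination: Z_total = R + L = 60.6 + j0.237 Ω = 60.6∠0.2° Ω.
Step 4 — Power factor: PF = cos(φ) = Re(Z)/|Z| = 60.6/60.6 = 1.
Step 5 — Type: Im(Z) = 0.237 ⇒ lagging (phase φ = 0.2°).

PF = 1 (lagging, φ = 0.2°)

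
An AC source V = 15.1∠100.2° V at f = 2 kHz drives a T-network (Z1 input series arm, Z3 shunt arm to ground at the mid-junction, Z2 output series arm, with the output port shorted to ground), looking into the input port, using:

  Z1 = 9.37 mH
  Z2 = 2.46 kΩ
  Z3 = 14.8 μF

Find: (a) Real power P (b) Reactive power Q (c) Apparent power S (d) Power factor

Step 1 — Angular frequency: ω = 2π·f = 2π·2000 = 1.257e+04 rad/s.
Step 2 — Component impedances:
  Z1: Z = jωL = j·1.257e+04·0.00937 = 0 + j117.7 Ω
  Z2: Z = R = 2460 Ω
  Z3: Z = 1/(jωC) = -j/(ω·C) = 0 - j5.377 Ω
Step 3 — With the output port shorted to ground, the output series arm Z2 runs from the junction to ground; the shunt arm Z3 also runs from the junction to ground. They appear in parallel: Z3 || Z2 = 0.01175 - j5.377 Ω.
Step 4 — Series with input arm Z1: Z_in = Z1 + (Z3 || Z2) = 0.01175 + j112.4 Ω = 112.4∠90.0° Ω.
Step 5 — Source phasor: V = 15.1∠100.2° V = -2.674 + j14.86 V.
Step 6 — Current: I = V / Z = 0.1323 + j0.02381 A = 0.1344∠10.2° A.
Step 7 — Complex power: S = V·I* = 0.0002122 + j2.029 VA.
Step 8 — Real power: P = Re(S) = 0.0002122 W.
Step 9 — Reactive power: Q = Im(S) = 2.029 VAR.
Step 10 — Apparent power: |S| = 2.029 VA.
Step 11 — Power factor: PF = P/|S| = 0.0001046 (lagging).

(a) P = 0.0002122 W  (b) Q = 2.029 VAR  (c) S = 2.029 VA  (d) PF = 0.0001046 (lagging)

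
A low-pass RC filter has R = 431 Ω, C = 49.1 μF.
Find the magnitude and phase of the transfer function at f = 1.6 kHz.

Step 1 — Angular frequency: ω = 2π·1600 = 1.005e+04 rad/s.
Step 2 — Transfer function: H(jω) = 1/(1 + jωRC).
Step 3 — Denominator: 1 + jωRC = 1 + j·1.005e+04·431·4.91e-05 = 1 + j212.7.
Step 4 — H = 2.209e-05 - j0.0047.
Step 5 — Magnitude: |H| = 0.0047 (-46.6 dB); phase: φ = -89.7°.

|H| = 0.0047 (-46.6 dB), φ = -89.7°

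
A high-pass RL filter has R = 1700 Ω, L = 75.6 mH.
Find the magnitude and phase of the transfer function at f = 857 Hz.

Step 1 — Angular frequency: ω = 2π·857 = 5385 rad/s.
Step 2 — Transfer function: H(jω) = jωL/(R + jωL).
Step 3 — Numerator jωL = j·407.1; denominator R + jωL = 1700 + j407.1.
Step 4 — H = 0.05423 + j0.2265.
Step 5 — Magnitude: |H| = 0.2329 (-12.7 dB); phase: φ = 76.5°.

|H| = 0.2329 (-12.7 dB), φ = 76.5°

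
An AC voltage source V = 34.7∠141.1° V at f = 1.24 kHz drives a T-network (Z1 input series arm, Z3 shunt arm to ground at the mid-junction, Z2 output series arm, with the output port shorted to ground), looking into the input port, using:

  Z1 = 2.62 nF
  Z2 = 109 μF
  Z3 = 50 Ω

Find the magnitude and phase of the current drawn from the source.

Step 1 — Angular frequency: ω = 2π·f = 2π·1240 = 7791 rad/s.
Step 2 — Component impedances:
  Z1: Z = 1/(jωC) = -j/(ω·C) = 0 - j4.899e+04 Ω
  Z2: Z = 1/(jωC) = -j/(ω·C) = 0 - j1.178 Ω
  Z3: Z = R = 50 Ω
Step 3 — With the output port shorted to ground, the output series arm Z2 runs from the junction to ground; the shunt arm Z3 also runs from the junction to ground. They appear in parallel: Z3 || Z2 = 0.02772 - j1.177 Ω.
Step 4 — Series with input arm Z1: Z_in = Z1 + (Z3 || Z2) = 0.02772 - j4.899e+04 Ω = 4.899e+04∠-90.0° Ω.
Step 5 — Source phasor: V = 34.7∠141.1° V = -27.01 + j21.79 V.
Step 6 — Ohm's law: I = V / Z_total = (-27.01 + j21.79) / (0.02772 - j4.899e+04) = -0.0004448 - j0.0005512 A.
Step 7 — Convert to polar: |I| = 0.0007083 A, ∠I = -128.9°.

I = 0.0007083∠-128.9° A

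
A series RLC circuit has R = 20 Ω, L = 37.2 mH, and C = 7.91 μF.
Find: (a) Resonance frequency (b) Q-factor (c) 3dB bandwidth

Step 1 — Resonance condition Im(Z)=0 gives ω₀ = 1/√(LC).
Step 2 — ω₀ = 1/√(0.0372·7.91e-06) = 1843 rad/s.
Step 3 — f₀ = ω₀/(2π) = 293.4 Hz.
Step 4 — Series Q: Q = ω₀L/R = 1843·0.0372/20 = 3.429.
Step 5 — 3dB bandwidth: Δω = ω₀/Q = 537.6 rad/s; BW = Δω/(2π) = 85.57 Hz.

(a) f₀ = 293.4 Hz  (b) Q = 3.429  (c) BW = 85.57 Hz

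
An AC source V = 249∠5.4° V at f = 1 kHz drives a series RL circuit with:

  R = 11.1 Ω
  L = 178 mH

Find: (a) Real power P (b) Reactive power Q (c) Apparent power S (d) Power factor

Step 1 — Angular frequency: ω = 2π·f = 2π·1000 = 6283 rad/s.
Step 2 — Component impedances:
  R: Z = R = 11.1 Ω
  L: Z = jωL = j·6283·0.178 = 0 + j1118 Ω
Step 3 — Series combination: Z_total = R + L = 11.1 + j1118 Ω = 1118∠89.4° Ω.
Step 4 — Source phasor: V = 249∠5.4° V = 247.9 + j23.43 V.
Step 5 — Current: I = V / Z = 0.02315 - j0.2214 A = 0.2226∠-84.0° A.
Step 6 — Complex power: S = V·I* = 0.5501 + j55.43 VA.
Step 7 — Real power: P = Re(S) = 0.5501 W.
Step 8 — Reactive power: Q = Im(S) = 55.43 VAR.
Step 9 — Apparent power: |S| = 55.43 VA.
Step 10 — Power factor: PF = P/|S| = 0.009924 (lagging).

(a) P = 0.5501 W  (b) Q = 55.43 VAR  (c) S = 55.43 VA  (d) PF = 0.009924 (lagging)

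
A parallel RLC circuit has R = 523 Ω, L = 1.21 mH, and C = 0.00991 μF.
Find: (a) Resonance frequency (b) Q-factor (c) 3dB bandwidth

Step 1 — Resonance: ω₀ = 1/√(LC) = 1/√(0.00121·9.91e-09) = 2.888e+05 rad/s.
Step 2 — f₀ = ω₀/(2π) = 4.596e+04 Hz.
Step 3 — Parallel Q: Q = R/(ω₀L) = 523/(2.888e+05·0.00121) = 1.497.
Step 4 — Bandwidth: Δω = ω₀/Q = 1.929e+05 rad/s; BW = Δω/(2π) = 3.071e+04 Hz.

(a) f₀ = 4.596e+04 Hz  (b) Q = 1.497  (c) BW = 3.071e+04 Hz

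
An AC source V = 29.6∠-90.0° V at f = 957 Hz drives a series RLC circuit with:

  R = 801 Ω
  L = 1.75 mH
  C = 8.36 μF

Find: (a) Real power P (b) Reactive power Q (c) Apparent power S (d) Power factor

Step 1 — Angular frequency: ω = 2π·f = 2π·957 = 6013 rad/s.
Step 2 — Component impedances:
  R: Z = R = 801 Ω
  L: Z = jωL = j·6013·0.00175 = 0 + j10.52 Ω
  C: Z = 1/(jωC) = -j/(ω·C) = 0 - j19.89 Ω
Step 3 — Series combination: Z_total = R + L + C = 801 - j9.37 Ω = 801.1∠-0.7° Ω.
Step 4 — Source phasor: V = 29.6∠-90.0° V = 0 - j29.6 V.
Step 5 — Current: I = V / Z = 0.0004322 - j0.03695 A = 0.03695∠-89.3° A.
Step 6 — Complex power: S = V·I* = 1.094 - j0.01279 VA.
Step 7 — Real power: P = Re(S) = 1.094 W.
Step 8 — Reactive power: Q = Im(S) = -0.01279 VAR.
Step 9 — Apparent power: |S| = 1.094 VA.
Step 10 — Power factor: PF = P/|S| = 0.9999 (leading).

(a) P = 1.094 W  (b) Q = -0.01279 VAR  (c) S = 1.094 VA  (d) PF = 0.9999 (leading)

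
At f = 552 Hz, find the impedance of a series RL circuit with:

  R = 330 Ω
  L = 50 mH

Step 1 — Angular frequency: ω = 2π·f = 2π·552 = 3468 rad/s.
Step 2 — Component impedances:
  R: Z = R = 330 Ω
  L: Z = jωL = j·3468·0.05 = 0 + j173.4 Ω
Step 3 — Series combination: Z_total = R + L = 330 + j173.4 Ω = 372.8∠27.7° Ω.

Z = 330 + j173.4 Ω = 372.8∠27.7° Ω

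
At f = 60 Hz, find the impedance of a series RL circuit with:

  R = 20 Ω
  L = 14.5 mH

Step 1 — Angular frequency: ω = 2π·f = 2π·60 = 377 rad/s.
Step 2 — Component impedances:
  R: Z = R = 20 Ω
  L: Z = jωL = j·377·0.0145 = 0 + j5.466 Ω
Step 3 — Series combination: Z_total = R + L = 20 + j5.466 Ω = 20.73∠15.3° Ω.

Z = 20 + j5.466 Ω = 20.73∠15.3° Ω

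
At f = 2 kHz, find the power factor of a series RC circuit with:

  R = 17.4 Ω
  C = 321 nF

Step 1 — Angular frequency: ω = 2π·f = 2π·2000 = 1.257e+04 rad/s.
Step 2 — Component impedances:
  R: Z = R = 17.4 Ω
  C: Z = 1/(jωC) = -j/(ω·C) = 0 - j247.9 Ω
Step 3 — Series combination: Z_total = R + C = 17.4 - j247.9 Ω = 248.5∠-86.0° Ω.
Step 4 — Power factor: PF = cos(φ) = Re(Z)/|Z| = 17.4/248.5 = 0.07002.
Step 5 — Type: Im(Z) = -247.9 ⇒ leading (phase φ = -86.0°).

PF = 0.07002 (leading, φ = -86.0°)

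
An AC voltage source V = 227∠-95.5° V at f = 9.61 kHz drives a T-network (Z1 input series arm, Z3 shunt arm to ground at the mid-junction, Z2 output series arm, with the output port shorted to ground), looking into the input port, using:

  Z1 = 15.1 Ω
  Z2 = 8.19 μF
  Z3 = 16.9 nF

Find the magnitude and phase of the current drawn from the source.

Step 1 — Angular frequency: ω = 2π·f = 2π·9610 = 6.038e+04 rad/s.
Step 2 — Component impedances:
  Z1: Z = R = 15.1 Ω
  Z2: Z = 1/(jωC) = -j/(ω·C) = 0 - j2.022 Ω
  Z3: Z = 1/(jωC) = -j/(ω·C) = 0 - j980 Ω
Step 3 — With the output port shorted to ground, the output series arm Z2 runs from the junction to ground; the shunt arm Z3 also runs from the junction to ground. They appear in parallel: Z3 || Z2 = 0 - j2.018 Ω.
Step 4 — Series with input arm Z1: Z_in = Z1 + (Z3 || Z2) = 15.1 - j2.018 Ω = 15.23∠-7.6° Ω.
Step 5 — Source phasor: V = 227∠-95.5° V = -21.76 - j226 V.
Step 6 — Ohm's law: I = V / Z_total = (-21.76 - j226) / (15.1 - j2.018) = 0.5491 - j14.89 A.
Step 7 — Convert to polar: |I| = 14.9 A, ∠I = -87.9°.

I = 14.9∠-87.9° A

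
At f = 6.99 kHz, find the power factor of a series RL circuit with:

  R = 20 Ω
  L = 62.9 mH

Step 1 — Angular frequency: ω = 2π·f = 2π·6990 = 4.392e+04 rad/s.
Step 2 — Component impedances:
  R: Z = R = 20 Ω
  L: Z = jωL = j·4.392e+04·0.0629 = 0 + j2763 Ω
Step 3 — Series combination: Z_total = R + L = 20 + j2763 Ω = 2763∠89.6° Ω.
Step 4 — Power factor: PF = cos(φ) = Re(Z)/|Z| = 20/2762.6 = 0.00724.
Step 5 — Type: Im(Z) = 2763 ⇒ lagging (phase φ = 89.6°).

PF = 0.00724 (lagging, φ = 89.6°)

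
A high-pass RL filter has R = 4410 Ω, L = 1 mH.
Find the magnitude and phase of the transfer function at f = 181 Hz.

Step 1 — Angular frequency: ω = 2π·181 = 1137 rad/s.
Step 2 — Transfer function: H(jω) = jωL/(R + jωL).
Step 3 — Numerator jωL = j·1.137; denominator R + jωL = 4410 + j1.137.
Step 4 — H = 6.65e-08 + j0.0002579.
Step 5 — Magnitude: |H| = 0.0002579 (-71.8 dB); phase: φ = 90.0°.

|H| = 0.0002579 (-71.8 dB), φ = 90.0°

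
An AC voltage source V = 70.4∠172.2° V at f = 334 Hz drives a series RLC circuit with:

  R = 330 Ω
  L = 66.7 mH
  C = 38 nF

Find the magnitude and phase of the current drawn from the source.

Step 1 — Angular frequency: ω = 2π·f = 2π·334 = 2099 rad/s.
Step 2 — Component impedances:
  R: Z = R = 330 Ω
  L: Z = jωL = j·2099·0.0667 = 0 + j140 Ω
  C: Z = 1/(jωC) = -j/(ω·C) = 0 - j1.254e+04 Ω
Step 3 — Series combination: Z_total = R + L + C = 330 - j1.24e+04 Ω = 1.24e+04∠-88.5° Ω.
Step 4 — Source phasor: V = 70.4∠172.2° V = -69.75 + j9.554 V.
Step 5 — Ohm's law: I = V / Z_total = (-69.75 + j9.554) / (330 - j1.24e+04) = -0.0009196 - j0.005601 A.
Step 6 — Convert to polar: |I| = 0.005675 A, ∠I = -99.3°.

I = 0.005675∠-99.3° A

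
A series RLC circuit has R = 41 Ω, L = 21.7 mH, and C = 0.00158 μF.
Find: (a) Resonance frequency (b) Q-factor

Step 1 — Resonance condition Im(Z)=0 gives ω₀ = 1/√(LC).
Step 2 — ω₀ = 1/√(0.0217·1.58e-09) = 1.708e+05 rad/s.
Step 3 — f₀ = ω₀/(2π) = 2.718e+04 Hz.
Step 4 — Series Q: Q = ω₀L/R = 1.708e+05·0.0217/41 = 90.39.

(a) f₀ = 2.718e+04 Hz  (b) Q = 90.39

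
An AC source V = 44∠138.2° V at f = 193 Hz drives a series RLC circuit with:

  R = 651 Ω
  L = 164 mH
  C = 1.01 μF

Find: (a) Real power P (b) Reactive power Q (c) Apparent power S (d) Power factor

Step 1 — Angular frequency: ω = 2π·f = 2π·193 = 1213 rad/s.
Step 2 — Component impedances:
  R: Z = R = 651 Ω
  L: Z = jωL = j·1213·0.164 = 0 + j198.9 Ω
  C: Z = 1/(jωC) = -j/(ω·C) = 0 - j816.5 Ω
Step 3 — Series combination: Z_total = R + L + C = 651 - j617.6 Ω = 897.3∠-43.5° Ω.
Step 4 — Source phasor: V = 44∠138.2° V = -32.8 + j29.33 V.
Step 5 — Current: I = V / Z = -0.04901 - j0.001448 A = 0.04903∠-178.3° A.
Step 6 — Complex power: S = V·I* = 1.565 - j1.485 VA.
Step 7 — Real power: P = Re(S) = 1.565 W.
Step 8 — Reactive power: Q = Im(S) = -1.485 VAR.
Step 9 — Apparent power: |S| = 2.157 VA.
Step 10 — Power factor: PF = P/|S| = 0.7255 (leading).

(a) P = 1.565 W  (b) Q = -1.485 VAR  (c) S = 2.157 VA  (d) PF = 0.7255 (leading)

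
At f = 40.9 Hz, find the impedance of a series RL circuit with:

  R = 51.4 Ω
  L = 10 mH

Step 1 — Angular frequency: ω = 2π·f = 2π·40.9 = 257 rad/s.
Step 2 — Component impedances:
  R: Z = R = 51.4 Ω
  L: Z = jωL = j·257·0.01 = 0 + j2.57 Ω
Step 3 — Series combination: Z_total = R + L = 51.4 + j2.57 Ω = 51.46∠2.9° Ω.

Z = 51.4 + j2.57 Ω = 51.46∠2.9° Ω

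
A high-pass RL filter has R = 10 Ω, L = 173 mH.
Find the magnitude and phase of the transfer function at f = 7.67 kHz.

Step 1 — Angular frequency: ω = 2π·7670 = 4.819e+04 rad/s.
Step 2 — Transfer function: H(jω) = jωL/(R + jωL).
Step 3 — Numerator jωL = j·8337; denominator R + jωL = 10 + j8337.
Step 4 — H = 1 + j0.001199.
Step 5 — Magnitude: |H| = 1 (-0.0 dB); phase: φ = 0.1°.

|H| = 1 (-0.0 dB), φ = 0.1°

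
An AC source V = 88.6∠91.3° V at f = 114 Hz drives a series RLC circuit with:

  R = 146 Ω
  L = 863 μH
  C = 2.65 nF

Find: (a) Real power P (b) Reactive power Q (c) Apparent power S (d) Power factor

Step 1 — Angular frequency: ω = 2π·f = 2π·114 = 716.3 rad/s.
Step 2 — Component impedances:
  R: Z = R = 146 Ω
  L: Z = jωL = j·716.3·0.000863 = 0 + j0.6182 Ω
  C: Z = 1/(jωC) = -j/(ω·C) = 0 - j5.268e+05 Ω
Step 3 — Series combination: Z_total = R + L + C = 146 - j5.268e+05 Ω = 5.268e+05∠-90.0° Ω.
Step 4 — Source phasor: V = 88.6∠91.3° V = -2.01 + j88.58 V.
Step 5 — Current: I = V / Z = -0.0001681 - j3.769e-06 A = 0.0001682∠-178.7° A.
Step 6 — Complex power: S = V·I* = 4.129e-06 - j0.0149 VA.
Step 7 — Real power: P = Re(S) = 4.129e-06 W.
Step 8 — Reactive power: Q = Im(S) = -0.0149 VAR.
Step 9 — Apparent power: |S| = 0.0149 VA.
Step 10 — Power factor: PF = P/|S| = 0.0002771 (leading).

(a) P = 4.129e-06 W  (b) Q = -0.0149 VAR  (c) S = 0.0149 VA  (d) PF = 0.0002771 (leading)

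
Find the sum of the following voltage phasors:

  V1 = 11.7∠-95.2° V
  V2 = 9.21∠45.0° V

Step 1 — Convert each phasor to rectangular form:
  V1 = 11.7·(cos(-95.2°) + j·sin(-95.2°)) = -1.06 - j11.65 V
  V2 = 9.21·(cos(45.0°) + j·sin(45.0°)) = 6.512 + j6.512 V
Step 2 — Sum components: V_total = 5.452 - j5.139 V.
Step 3 — Convert to polar: |V_total| = 7.493 V, ∠V_total = -43.3°.

V_total = 7.493∠-43.3° V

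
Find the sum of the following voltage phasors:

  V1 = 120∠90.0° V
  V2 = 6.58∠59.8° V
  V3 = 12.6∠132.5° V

Step 1 — Convert each phasor to rectangular form:
  V1 = 120·(cos(90.0°) + j·sin(90.0°)) = 0 + j120 V
  V2 = 6.58·(cos(59.8°) + j·sin(59.8°)) = 3.31 + j5.687 V
  V3 = 12.6·(cos(132.5°) + j·sin(132.5°)) = -8.512 + j9.29 V
Step 2 — Sum components: V_total = -5.203 + j135 V.
Step 3 — Convert to polar: |V_total| = 135.1 V, ∠V_total = 92.2°.

V_total = 135.1∠92.2° V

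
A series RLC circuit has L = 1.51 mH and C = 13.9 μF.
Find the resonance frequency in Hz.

Step 1 — Resonance condition Im(Z)=0 gives ω₀ = 1/√(LC).
Step 2 — ω₀ = 1/√(0.00151·1.39e-05) = 6902 rad/s.
Step 3 — f₀ = ω₀/(2π) = 1099 Hz.

f₀ = 1099 Hz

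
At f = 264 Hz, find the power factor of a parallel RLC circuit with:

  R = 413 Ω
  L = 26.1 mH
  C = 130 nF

Step 1 — Angular frequency: ω = 2π·f = 2π·264 = 1659 rad/s.
Step 2 — Component impedances:
  R: Z = R = 413 Ω
  L: Z = jωL = j·1659·0.0261 = 0 + j43.29 Ω
  C: Z = 1/(jωC) = -j/(ω·C) = 0 - j4637 Ω
Step 3 — Parallel combination: 1/Z_total = 1/R + 1/L + 1/C; Z_total = 4.573 + j43.22 Ω = 43.46∠84.0° Ω.
Step 4 — Power factor: PF = cos(φ) = Re(Z)/|Z| = 4.573/43.46 = 0.1052.
Step 5 — Type: Im(Z) = 43.22 ⇒ lagging (phase φ = 84.0°).

PF = 0.1052 (lagging, φ = 84.0°)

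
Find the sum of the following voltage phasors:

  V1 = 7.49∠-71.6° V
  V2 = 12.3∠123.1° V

Step 1 — Convert each phasor to rectangular form:
  V1 = 7.49·(cos(-71.6°) + j·sin(-71.6°)) = 2.364 - j7.107 V
  V2 = 12.3·(cos(123.1°) + j·sin(123.1°)) = -6.717 + j10.3 V
Step 2 — Sum components: V_total = -4.353 + j3.197 V.
Step 3 — Convert to polar: |V_total| = 5.401 V, ∠V_total = 143.7°.

V_total = 5.401∠143.7° V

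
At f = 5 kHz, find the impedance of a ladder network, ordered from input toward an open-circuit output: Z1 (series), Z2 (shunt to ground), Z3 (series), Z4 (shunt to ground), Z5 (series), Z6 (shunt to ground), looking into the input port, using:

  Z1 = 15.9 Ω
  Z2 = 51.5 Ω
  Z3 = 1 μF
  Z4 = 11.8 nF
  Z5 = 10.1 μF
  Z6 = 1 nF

Step 1 — Angular frequency: ω = 2π·f = 2π·5000 = 3.142e+04 rad/s.
Step 2 — Component impedances:
  Z1: Z = R = 15.9 Ω
  Z2: Z = R = 51.5 Ω
  Z3: Z = 1/(jωC) = -j/(ω·C) = 0 - j31.83 Ω
  Z4: Z = 1/(jωC) = -j/(ω·C) = 0 - j2698 Ω
  Z5: Z = 1/(jωC) = -j/(ω·C) = 0 - j3.152 Ω
  Z6: Z = 1/(jωC) = -j/(ω·C) = 0 - j3.183e+04 Ω
Step 3 — Ladder network (open output): work backward from the far end, alternating series and parallel combinations. Z_in = 67.38 - j1.053 Ω = 67.39∠-0.9° Ω.

Z = 67.38 - j1.053 Ω = 67.39∠-0.9° Ω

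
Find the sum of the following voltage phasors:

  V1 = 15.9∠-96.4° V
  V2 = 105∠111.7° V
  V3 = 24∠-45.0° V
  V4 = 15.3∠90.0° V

Step 1 — Convert each phasor to rectangular form:
  V1 = 15.9·(cos(-96.4°) + j·sin(-96.4°)) = -1.772 - j15.8 V
  V2 = 105·(cos(111.7°) + j·sin(111.7°)) = -38.82 + j97.56 V
  V3 = 24·(cos(-45.0°) + j·sin(-45.0°)) = 16.97 - j16.97 V
  V4 = 15.3·(cos(90.0°) + j·sin(90.0°)) = 0 + j15.3 V
Step 2 — Sum components: V_total = -23.63 + j80.09 V.
Step 3 — Convert to polar: |V_total| = 83.5 V, ∠V_total = 106.4°.

V_total = 83.5∠106.4° V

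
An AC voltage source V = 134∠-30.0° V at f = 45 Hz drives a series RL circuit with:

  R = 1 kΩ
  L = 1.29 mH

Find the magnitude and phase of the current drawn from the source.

Step 1 — Angular frequency: ω = 2π·f = 2π·45 = 282.7 rad/s.
Step 2 — Component impedances:
  R: Z = R = 1000 Ω
  L: Z = jωL = j·282.7·0.00129 = 0 + j0.3647 Ω
Step 3 — Series combination: Z_total = R + L = 1000 + j0.3647 Ω = 1000∠0.0° Ω.
Step 4 — Source phasor: V = 134∠-30.0° V = 116 - j67 V.
Step 5 — Ohm's law: I = V / Z_total = (116 - j67) / (1000 + j0.3647) = 0.116 - j0.06704 A.
Step 6 — Convert to polar: |I| = 0.134 A, ∠I = -30.0°.

I = 0.134∠-30.0° A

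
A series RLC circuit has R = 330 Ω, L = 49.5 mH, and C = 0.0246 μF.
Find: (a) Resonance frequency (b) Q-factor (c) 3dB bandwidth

Step 1 — Resonance condition Im(Z)=0 gives ω₀ = 1/√(LC).
Step 2 — ω₀ = 1/√(0.0495·2.46e-08) = 2.866e+04 rad/s.
Step 3 — f₀ = ω₀/(2π) = 4561 Hz.
Step 4 — Series Q: Q = ω₀L/R = 2.866e+04·0.0495/330 = 4.299.
Step 5 — 3dB bandwidth: Δω = ω₀/Q = 6667 rad/s; BW = Δω/(2π) = 1061 Hz.

(a) f₀ = 4561 Hz  (b) Q = 4.299  (c) BW = 1061 Hz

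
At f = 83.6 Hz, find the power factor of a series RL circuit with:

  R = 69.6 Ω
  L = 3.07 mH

Step 1 — Angular frequency: ω = 2π·f = 2π·83.6 = 525.3 rad/s.
Step 2 — Component impedances:
  R: Z = R = 69.6 Ω
  L: Z = jωL = j·525.3·0.00307 = 0 + j1.613 Ω
Step 3 — Series combination: Z_total = R + L = 69.6 + j1.613 Ω = 69.62∠1.3° Ω.
Step 4 — Power factor: PF = cos(φ) = Re(Z)/|Z| = 69.6/69.62 = 0.9997.
Step 5 — Type: Im(Z) = 1.613 ⇒ lagging (phase φ = 1.3°).

PF = 0.9997 (lagging, φ = 1.3°)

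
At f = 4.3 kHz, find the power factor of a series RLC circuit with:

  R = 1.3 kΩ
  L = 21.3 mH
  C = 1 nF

Step 1 — Angular frequency: ω = 2π·f = 2π·4300 = 2.702e+04 rad/s.
Step 2 — Component impedances:
  R: Z = R = 1300 Ω
  L: Z = jωL = j·2.702e+04·0.0213 = 0 + j575.5 Ω
  C: Z = 1/(jωC) = -j/(ω·C) = 0 - j3.701e+04 Ω
Step 3 — Series combination: Z_total = R + L + C = 1300 - j3.644e+04 Ω = 3.646e+04∠-88.0° Ω.
Step 4 — Power factor: PF = cos(φ) = Re(Z)/|Z| = 1300/3.646e+04 = 0.03566.
Step 5 — Type: Im(Z) = -3.644e+04 ⇒ leading (phase φ = -88.0°).

PF = 0.03566 (leading, φ = -88.0°)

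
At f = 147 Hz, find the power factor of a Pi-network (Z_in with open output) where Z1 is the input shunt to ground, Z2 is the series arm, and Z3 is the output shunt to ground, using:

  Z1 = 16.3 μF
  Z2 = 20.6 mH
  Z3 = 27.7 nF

Step 1 — Angular frequency: ω = 2π·f = 2π·147 = 923.6 rad/s.
Step 2 — Component impedances:
  Z1: Z = 1/(jωC) = -j/(ω·C) = 0 - j66.42 Ω
  Z2: Z = jωL = j·923.6·0.0206 = 0 + j19.03 Ω
  Z3: Z = 1/(jωC) = -j/(ω·C) = 0 - j3.909e+04 Ω
Step 3 — With open output, the series arm Z2 and the output shunt Z3 appear in series to ground: Z2 + Z3 = 0 - j3.907e+04 Ω.
Step 4 — Parallel with input shunt Z1: Z_in = Z1 || (Z2 + Z3) = 0 - j66.31 Ω = 66.31∠-90.0° Ω.
Step 5 — Power factor: PF = cos(φ) = Re(Z)/|Z| = 0/66.31 = 0.
Step 6 — Type: Im(Z) = -66.31 ⇒ leading (phase φ = -90.0°).

PF = 0 (leading, φ = -90.0°)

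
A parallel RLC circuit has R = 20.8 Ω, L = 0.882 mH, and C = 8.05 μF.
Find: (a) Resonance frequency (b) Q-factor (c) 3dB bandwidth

Step 1 — Resonance: ω₀ = 1/√(LC) = 1/√(0.000882·8.05e-06) = 1.187e+04 rad/s.
Step 2 — f₀ = ω₀/(2π) = 1889 Hz.
Step 3 — Parallel Q: Q = R/(ω₀L) = 20.8/(1.187e+04·0.000882) = 1.987.
Step 4 — Bandwidth: Δω = ω₀/Q = 5972 rad/s; BW = Δω/(2π) = 950.5 Hz.

(a) f₀ = 1889 Hz  (b) Q = 1.987  (c) BW = 950.5 Hz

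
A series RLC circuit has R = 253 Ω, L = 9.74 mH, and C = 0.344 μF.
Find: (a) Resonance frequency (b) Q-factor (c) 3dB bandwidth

Step 1 — Resonance: ω₀ = 1/√(LC) = 1/√(0.00974·3.44e-07) = 1.728e+04 rad/s.
Step 2 — f₀ = ω₀/(2π) = 2750 Hz.
Step 3 — Series Q: Q = ω₀L/R = 1.728e+04·0.00974/253 = 0.6651.
Step 4 — Bandwidth: Δω = ω₀/Q = 2.598e+04 rad/s; BW = Δω/(2π) = 4134 Hz.

(a) f₀ = 2750 Hz  (b) Q = 0.6651  (c) BW = 4134 Hz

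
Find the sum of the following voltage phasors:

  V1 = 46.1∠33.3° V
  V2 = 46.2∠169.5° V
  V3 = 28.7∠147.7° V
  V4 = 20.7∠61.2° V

Step 1 — Convert each phasor to rectangular form:
  V1 = 46.1·(cos(33.3°) + j·sin(33.3°)) = 38.53 + j25.31 V
  V2 = 46.2·(cos(169.5°) + j·sin(169.5°)) = -45.43 + j8.419 V
  V3 = 28.7·(cos(147.7°) + j·sin(147.7°)) = -24.26 + j15.34 V
  V4 = 20.7·(cos(61.2°) + j·sin(61.2°)) = 9.972 + j18.14 V
Step 2 — Sum components: V_total = -21.18 + j67.2 V.
Step 3 — Convert to polar: |V_total| = 70.46 V, ∠V_total = 107.5°.

V_total = 70.46∠107.5° V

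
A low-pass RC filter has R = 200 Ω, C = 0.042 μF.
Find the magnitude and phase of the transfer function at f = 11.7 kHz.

Step 1 — Angular frequency: ω = 2π·1.17e+04 = 7.351e+04 rad/s.
Step 2 — Transfer function: H(jω) = 1/(1 + jωRC).
Step 3 — Denominator: 1 + jωRC = 1 + j·7.351e+04·200·4.2e-08 = 1 + j0.6175.
Step 4 — H = 0.7239 - j0.447.
Step 5 — Magnitude: |H| = 0.8508 (-1.4 dB); phase: φ = -31.7°.

|H| = 0.8508 (-1.4 dB), φ = -31.7°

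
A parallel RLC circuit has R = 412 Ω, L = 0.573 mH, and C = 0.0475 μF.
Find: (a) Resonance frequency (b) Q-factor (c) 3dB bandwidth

Step 1 — Resonance: ω₀ = 1/√(LC) = 1/√(0.000573·4.75e-08) = 1.917e+05 rad/s.
Step 2 — f₀ = ω₀/(2π) = 3.051e+04 Hz.
Step 3 — Parallel Q: Q = R/(ω₀L) = 412/(1.917e+05·0.000573) = 3.751.
Step 4 — Bandwidth: Δω = ω₀/Q = 5.11e+04 rad/s; BW = Δω/(2π) = 8133 Hz.

(a) f₀ = 3.051e+04 Hz  (b) Q = 3.751  (c) BW = 8133 Hz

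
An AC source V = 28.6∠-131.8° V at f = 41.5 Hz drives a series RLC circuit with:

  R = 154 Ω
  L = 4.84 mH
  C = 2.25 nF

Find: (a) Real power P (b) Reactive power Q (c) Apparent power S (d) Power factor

Step 1 — Angular frequency: ω = 2π·f = 2π·41.5 = 260.8 rad/s.
Step 2 — Component impedances:
  R: Z = R = 154 Ω
  L: Z = jωL = j·260.8·0.00484 = 0 + j1.262 Ω
  C: Z = 1/(jωC) = -j/(ω·C) = 0 - j1.704e+06 Ω
Step 3 — Series combination: Z_total = R + L + C = 154 - j1.704e+06 Ω = 1.704e+06∠-90.0° Ω.
Step 4 — Source phasor: V = 28.6∠-131.8° V = -19.06 - j21.32 V.
Step 5 — Current: I = V / Z = 1.251e-05 - j1.119e-05 A = 1.678e-05∠-41.8° A.
Step 6 — Complex power: S = V·I* = 4.336e-08 - j0.0004799 VA.
Step 7 — Real power: P = Re(S) = 4.336e-08 W.
Step 8 — Reactive power: Q = Im(S) = -0.0004799 VAR.
Step 9 — Apparent power: |S| = 0.0004799 VA.
Step 10 — Power factor: PF = P/|S| = 9.035e-05 (leading).

(a) P = 4.336e-08 W  (b) Q = -0.0004799 VAR  (c) S = 0.0004799 VA  (d) PF = 9.035e-05 (leading)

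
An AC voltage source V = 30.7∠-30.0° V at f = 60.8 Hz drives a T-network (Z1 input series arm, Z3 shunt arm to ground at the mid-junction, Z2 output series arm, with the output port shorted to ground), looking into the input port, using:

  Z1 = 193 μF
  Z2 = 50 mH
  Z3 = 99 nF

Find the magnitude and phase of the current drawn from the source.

Step 1 — Angular frequency: ω = 2π·f = 2π·60.8 = 382 rad/s.
Step 2 — Component impedances:
  Z1: Z = 1/(jωC) = -j/(ω·C) = 0 - j13.56 Ω
  Z2: Z = jωL = j·382·0.05 = 0 + j19.1 Ω
  Z3: Z = 1/(jωC) = -j/(ω·C) = 0 - j2.644e+04 Ω
Step 3 — With the output port shorted to ground, the output series arm Z2 runs from the junction to ground; the shunt arm Z3 also runs from the junction to ground. They appear in parallel: Z3 || Z2 = 0 + j19.11 Ω.
Step 4 — Series with input arm Z1: Z_in = Z1 + (Z3 || Z2) = 0 + j5.552 Ω = 5.552∠90.0° Ω.
Step 5 — Source phasor: V = 30.7∠-30.0° V = 26.59 - j15.35 V.
Step 6 — Ohm's law: I = V / Z_total = (26.59 - j15.35) / (0 + j5.552) = -2.765 - j4.789 A.
Step 7 — Convert to polar: |I| = 5.53 A, ∠I = -120.0°.

I = 5.53∠-120.0° A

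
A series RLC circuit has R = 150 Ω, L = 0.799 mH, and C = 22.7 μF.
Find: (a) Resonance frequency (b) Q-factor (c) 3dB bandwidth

Step 1 — Resonance condition Im(Z)=0 gives ω₀ = 1/√(LC).
Step 2 — ω₀ = 1/√(0.000799·2.27e-05) = 7425 rad/s.
Step 3 — f₀ = ω₀/(2π) = 1182 Hz.
Step 4 — Series Q: Q = ω₀L/R = 7425·0.000799/150 = 0.03955.
Step 5 — 3dB bandwidth: Δω = ω₀/Q = 1.877e+05 rad/s; BW = Δω/(2π) = 2.988e+04 Hz.

(a) f₀ = 1182 Hz  (b) Q = 0.03955  (c) BW = 2.988e+04 Hz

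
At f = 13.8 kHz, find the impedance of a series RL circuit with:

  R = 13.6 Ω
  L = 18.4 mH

Step 1 — Angular frequency: ω = 2π·f = 2π·1.38e+04 = 8.671e+04 rad/s.
Step 2 — Component impedances:
  R: Z = R = 13.6 Ω
  L: Z = jωL = j·8.671e+04·0.0184 = 0 + j1595 Ω
Step 3 — Series combination: Z_total = R + L = 13.6 + j1595 Ω = 1595∠89.5° Ω.

Z = 13.6 + j1595 Ω = 1595∠89.5° Ω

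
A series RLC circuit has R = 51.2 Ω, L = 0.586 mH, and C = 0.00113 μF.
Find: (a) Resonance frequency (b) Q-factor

Step 1 — Resonance condition Im(Z)=0 gives ω₀ = 1/√(LC).
Step 2 — ω₀ = 1/√(0.000586·1.13e-09) = 1.229e+06 rad/s.
Step 3 — f₀ = ω₀/(2π) = 1.956e+05 Hz.
Step 4 — Series Q: Q = ω₀L/R = 1.229e+06·0.000586/51.2 = 14.06.

(a) f₀ = 1.956e+05 Hz  (b) Q = 14.06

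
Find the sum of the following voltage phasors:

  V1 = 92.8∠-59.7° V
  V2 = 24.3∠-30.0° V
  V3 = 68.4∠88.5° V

Step 1 — Convert each phasor to rectangular form:
  V1 = 92.8·(cos(-59.7°) + j·sin(-59.7°)) = 46.82 - j80.12 V
  V2 = 24.3·(cos(-30.0°) + j·sin(-30.0°)) = 21.04 - j12.15 V
  V3 = 68.4·(cos(88.5°) + j·sin(88.5°)) = 1.791 + j68.38 V
Step 2 — Sum components: V_total = 69.66 - j23.9 V.
Step 3 — Convert to polar: |V_total| = 73.64 V, ∠V_total = -18.9°.

V_total = 73.64∠-18.9° V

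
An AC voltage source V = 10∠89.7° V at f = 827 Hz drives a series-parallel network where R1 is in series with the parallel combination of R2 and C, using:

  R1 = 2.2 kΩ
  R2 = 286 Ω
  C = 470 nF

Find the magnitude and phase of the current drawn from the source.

Step 1 — Angular frequency: ω = 2π·f = 2π·827 = 5196 rad/s.
Step 2 — Component impedances:
  R1: Z = R = 2200 Ω
  R2: Z = R = 286 Ω
  C: Z = 1/(jωC) = -j/(ω·C) = 0 - j409.5 Ω
Step 3 — Parallel branch: R2 || C = 1/(1/R2 + 1/C) = 192.2 - j134.3 Ω.
Step 4 — Series with R1: Z_total = R1 + (R2 || C) = 2392 - j134.3 Ω = 2396∠-3.2° Ω.
Step 5 — Source phasor: V = 10∠89.7° V = 0.05236 + j10 V.
Step 6 — Ohm's law: I = V / Z_total = (0.05236 + j10) / (2392 - j134.3) = -0.0002121 + j0.004168 A.
Step 7 — Convert to polar: |I| = 0.004174 A, ∠I = 92.9°.

I = 0.004174∠92.9° A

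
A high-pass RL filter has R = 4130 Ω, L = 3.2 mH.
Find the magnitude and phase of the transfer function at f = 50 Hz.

Step 1 — Angular frequency: ω = 2π·50 = 314.2 rad/s.
Step 2 — Transfer function: H(jω) = jωL/(R + jωL).
Step 3 — Numerator jωL = j·1.005; denominator R + jωL = 4130 + j1.005.
Step 4 — H = 5.925e-08 + j0.0002434.
Step 5 — Magnitude: |H| = 0.0002434 (-72.3 dB); phase: φ = 90.0°.

|H| = 0.0002434 (-72.3 dB), φ = 90.0°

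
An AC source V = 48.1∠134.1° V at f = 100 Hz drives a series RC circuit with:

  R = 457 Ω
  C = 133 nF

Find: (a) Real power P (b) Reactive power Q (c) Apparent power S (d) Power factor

Step 1 — Angular frequency: ω = 2π·f = 2π·100 = 628.3 rad/s.
Step 2 — Component impedances:
  R: Z = R = 457 Ω
  C: Z = 1/(jωC) = -j/(ω·C) = 0 - j1.197e+04 Ω
Step 3 — Series combination: Z_total = R + C = 457 - j1.197e+04 Ω = 1.198e+04∠-87.8° Ω.
Step 4 — Source phasor: V = 48.1∠134.1° V = -33.47 + j34.54 V.
Step 5 — Current: I = V / Z = -0.002989 - j0.002683 A = 0.004017∠-138.1° A.
Step 6 — Complex power: S = V·I* = 0.007373 - j0.1931 VA.
Step 7 — Real power: P = Re(S) = 0.007373 W.
Step 8 — Reactive power: Q = Im(S) = -0.1931 VAR.
Step 9 — Apparent power: |S| = 0.1932 VA.
Step 10 — Power factor: PF = P/|S| = 0.03816 (leading).

(a) P = 0.007373 W  (b) Q = -0.1931 VAR  (c) S = 0.1932 VA  (d) PF = 0.03816 (leading)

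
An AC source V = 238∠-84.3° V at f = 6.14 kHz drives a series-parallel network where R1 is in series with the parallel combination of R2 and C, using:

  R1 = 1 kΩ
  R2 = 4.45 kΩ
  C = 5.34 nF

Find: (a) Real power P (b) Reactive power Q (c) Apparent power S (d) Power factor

Step 1 — Angular frequency: ω = 2π·f = 2π·6140 = 3.858e+04 rad/s.
Step 2 — Component impedances:
  R1: Z = R = 1000 Ω
  R2: Z = R = 4450 Ω
  C: Z = 1/(jωC) = -j/(ω·C) = 0 - j4854 Ω
Step 3 — Parallel branch: R2 || C = 1/(1/R2 + 1/C) = 2418 - j2217 Ω.
Step 4 — Series with R1: Z_total = R1 + (R2 || C) = 3418 - j2217 Ω = 4074∠-33.0° Ω.
Step 5 — Source phasor: V = 238∠-84.3° V = 23.64 - j236.8 V.
Step 6 — Current: I = V / Z = 0.0365 - j0.04562 A = 0.05842∠-51.3° A.
Step 7 — Complex power: S = V·I* = 11.67 - j7.566 VA.
Step 8 — Real power: P = Re(S) = 11.67 W.
Step 9 — Reactive power: Q = Im(S) = -7.566 VAR.
Step 10 — Apparent power: |S| = 13.9 VA.
Step 11 — Power factor: PF = P/|S| = 0.839 (leading).

(a) P = 11.67 W  (b) Q = -7.566 VAR  (c) S = 13.9 VA  (d) PF = 0.839 (leading)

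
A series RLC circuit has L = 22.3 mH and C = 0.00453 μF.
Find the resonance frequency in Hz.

Step 1 — Resonance condition Im(Z)=0 gives ω₀ = 1/√(LC).
Step 2 — ω₀ = 1/√(0.0223·4.53e-09) = 9.949e+04 rad/s.
Step 3 — f₀ = ω₀/(2π) = 1.584e+04 Hz.

f₀ = 1.584e+04 Hz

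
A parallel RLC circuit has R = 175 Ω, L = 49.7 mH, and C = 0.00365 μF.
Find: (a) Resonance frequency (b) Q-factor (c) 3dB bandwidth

Step 1 — Resonance: ω₀ = 1/√(LC) = 1/√(0.0497·3.65e-09) = 7.425e+04 rad/s.
Step 2 — f₀ = ω₀/(2π) = 1.182e+04 Hz.
Step 3 — Parallel Q: Q = R/(ω₀L) = 175/(7.425e+04·0.0497) = 0.04742.
Step 4 — Bandwidth: Δω = ω₀/Q = 1.566e+06 rad/s; BW = Δω/(2π) = 2.492e+05 Hz.

(a) f₀ = 1.182e+04 Hz  (b) Q = 0.04742  (c) BW = 2.492e+05 Hz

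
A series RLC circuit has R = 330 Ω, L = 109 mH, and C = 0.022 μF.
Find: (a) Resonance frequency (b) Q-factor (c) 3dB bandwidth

Step 1 — Resonance condition Im(Z)=0 gives ω₀ = 1/√(LC).
Step 2 — ω₀ = 1/√(0.109·2.2e-08) = 2.042e+04 rad/s.
Step 3 — f₀ = ω₀/(2π) = 3250 Hz.
Step 4 — Series Q: Q = ω₀L/R = 2.042e+04·0.109/330 = 6.745.
Step 5 — 3dB bandwidth: Δω = ω₀/Q = 3028 rad/s; BW = Δω/(2π) = 481.8 Hz.

(a) f₀ = 3250 Hz  (b) Q = 6.745  (c) BW = 481.8 Hz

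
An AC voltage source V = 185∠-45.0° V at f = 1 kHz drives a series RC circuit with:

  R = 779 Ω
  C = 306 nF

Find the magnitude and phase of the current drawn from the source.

Step 1 — Angular frequency: ω = 2π·f = 2π·1000 = 6283 rad/s.
Step 2 — Component impedances:
  R: Z = R = 779 Ω
  C: Z = 1/(jωC) = -j/(ω·C) = 0 - j520.1 Ω
Step 3 — Series combination: Z_total = R + C = 779 - j520.1 Ω = 936.7∠-33.7° Ω.
Step 4 — Source phasor: V = 185∠-45.0° V = 130.8 - j130.8 V.
Step 5 — Ohm's law: I = V / Z_total = (130.8 - j130.8) / (779 - j520.1) = 0.1937 - j0.0386 A.
Step 6 — Convert to polar: |I| = 0.1975 A, ∠I = -11.3°.

I = 0.1975∠-11.3° A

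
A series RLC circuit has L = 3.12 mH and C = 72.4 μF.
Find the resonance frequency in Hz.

Step 1 — Resonance condition Im(Z)=0 gives ω₀ = 1/√(LC).
Step 2 — ω₀ = 1/√(0.00312·7.24e-05) = 2104 rad/s.
Step 3 — f₀ = ω₀/(2π) = 334.9 Hz.

f₀ = 334.9 Hz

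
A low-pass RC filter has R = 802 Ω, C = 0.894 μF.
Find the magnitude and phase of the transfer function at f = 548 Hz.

Step 1 — Angular frequency: ω = 2π·548 = 3443 rad/s.
Step 2 — Transfer function: H(jω) = 1/(1 + jωRC).
Step 3 — Denominator: 1 + jωRC = 1 + j·3443·802·8.94e-07 = 1 + j2.469.
Step 4 — H = 0.141 - j0.348.
Step 5 — Magnitude: |H| = 0.3754 (-8.5 dB); phase: φ = -67.9°.

|H| = 0.3754 (-8.5 dB), φ = -67.9°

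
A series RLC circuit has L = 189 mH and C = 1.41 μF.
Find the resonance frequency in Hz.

Step 1 — Resonance condition Im(Z)=0 gives ω₀ = 1/√(LC).
Step 2 — ω₀ = 1/√(0.189·1.41e-06) = 1937 rad/s.
Step 3 — f₀ = ω₀/(2π) = 308.3 Hz.

f₀ = 308.3 Hz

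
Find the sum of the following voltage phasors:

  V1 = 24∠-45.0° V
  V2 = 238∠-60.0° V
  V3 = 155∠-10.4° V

Step 1 — Convert each phasor to rectangular form:
  V1 = 24·(cos(-45.0°) + j·sin(-45.0°)) = 16.97 - j16.97 V
  V2 = 238·(cos(-60.0°) + j·sin(-60.0°)) = 119 - j206.1 V
  V3 = 155·(cos(-10.4°) + j·sin(-10.4°)) = 152.5 - j27.98 V
Step 2 — Sum components: V_total = 288.4 - j251.1 V.
Step 3 — Convert to polar: |V_total| = 382.4 V, ∠V_total = -41.0°.

V_total = 382.4∠-41.0° V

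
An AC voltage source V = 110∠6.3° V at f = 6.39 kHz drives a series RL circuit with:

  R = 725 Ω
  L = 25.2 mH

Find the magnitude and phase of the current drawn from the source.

Step 1 — Angular frequency: ω = 2π·f = 2π·6390 = 4.015e+04 rad/s.
Step 2 — Component impedances:
  R: Z = R = 725 Ω
  L: Z = jωL = j·4.015e+04·0.0252 = 0 + j1012 Ω
Step 3 — Series combination: Z_total = R + L = 725 + j1012 Ω = 1245∠54.4° Ω.
Step 4 — Source phasor: V = 110∠6.3° V = 109.3 + j12.07 V.
Step 5 — Ohm's law: I = V / Z_total = (109.3 + j12.07) / (725 + j1012) = 0.05905 - j0.06575 A.
Step 6 — Convert to polar: |I| = 0.08837 A, ∠I = -48.1°.

I = 0.08837∠-48.1° A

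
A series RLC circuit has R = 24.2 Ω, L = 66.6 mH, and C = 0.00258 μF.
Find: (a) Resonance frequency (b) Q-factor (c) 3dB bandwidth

Step 1 — Resonance: ω₀ = 1/√(LC) = 1/√(0.0666·2.58e-09) = 7.629e+04 rad/s.
Step 2 — f₀ = ω₀/(2π) = 1.214e+04 Hz.
Step 3 — Series Q: Q = ω₀L/R = 7.629e+04·0.0666/24.2 = 209.9.
Step 4 — Bandwidth: Δω = ω₀/Q = 363.4 rad/s; BW = Δω/(2π) = 57.83 Hz.

(a) f₀ = 1.214e+04 Hz  (b) Q = 209.9  (c) BW = 57.83 Hz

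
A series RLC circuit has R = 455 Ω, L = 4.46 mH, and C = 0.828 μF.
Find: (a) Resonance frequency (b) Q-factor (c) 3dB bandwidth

Step 1 — Resonance: ω₀ = 1/√(LC) = 1/√(0.00446·8.28e-07) = 1.646e+04 rad/s.
Step 2 — f₀ = ω₀/(2π) = 2619 Hz.
Step 3 — Series Q: Q = ω₀L/R = 1.646e+04·0.00446/455 = 0.1613.
Step 4 — Bandwidth: Δω = ω₀/Q = 1.02e+05 rad/s; BW = Δω/(2π) = 1.624e+04 Hz.

(a) f₀ = 2619 Hz  (b) Q = 0.1613  (c) BW = 1.624e+04 Hz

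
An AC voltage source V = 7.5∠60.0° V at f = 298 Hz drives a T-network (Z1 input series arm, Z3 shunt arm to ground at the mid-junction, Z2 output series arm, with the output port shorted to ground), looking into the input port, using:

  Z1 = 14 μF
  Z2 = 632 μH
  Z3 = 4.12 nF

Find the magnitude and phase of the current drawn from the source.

Step 1 — Angular frequency: ω = 2π·f = 2π·298 = 1872 rad/s.
Step 2 — Component impedances:
  Z1: Z = 1/(jωC) = -j/(ω·C) = 0 - j38.15 Ω
  Z2: Z = jωL = j·1872·0.000632 = 0 + j1.183 Ω
  Z3: Z = 1/(jωC) = -j/(ω·C) = 0 - j1.296e+05 Ω
Step 3 — With the output port shorted to ground, the output series arm Z2 runs from the junction to ground; the shunt arm Z3 also runs from the junction to ground. They appear in parallel: Z3 || Z2 = 0 + j1.183 Ω.
Step 4 — Series with input arm Z1: Z_in = Z1 + (Z3 || Z2) = 0 - j36.96 Ω = 36.96∠-90.0° Ω.
Step 5 — Source phasor: V = 7.5∠60.0° V = 3.75 + j6.495 V.
Step 6 — Ohm's law: I = V / Z_total = (3.75 + j6.495) / (0 - j36.96) = -0.1757 + j0.1014 A.
Step 7 — Convert to polar: |I| = 0.2029 A, ∠I = 150.0°.

I = 0.2029∠150.0° A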